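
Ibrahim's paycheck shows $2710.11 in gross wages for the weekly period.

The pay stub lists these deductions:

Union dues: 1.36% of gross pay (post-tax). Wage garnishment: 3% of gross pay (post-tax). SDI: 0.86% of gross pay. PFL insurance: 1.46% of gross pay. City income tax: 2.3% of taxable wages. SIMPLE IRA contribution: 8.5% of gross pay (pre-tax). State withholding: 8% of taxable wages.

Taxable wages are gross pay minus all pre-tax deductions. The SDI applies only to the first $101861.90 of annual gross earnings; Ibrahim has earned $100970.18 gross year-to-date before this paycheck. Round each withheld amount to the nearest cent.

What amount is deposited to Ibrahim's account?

$2058.94

SIMPLE IRA contribution: $2710.11 × 0.085 = $230.36
Taxable wages = $2710.11 − $230.36 = $2479.75
City income tax: $2479.75 × 0.023 = $57.03
State withholding: $2479.75 × 0.08 = $198.38
PFL insurance: $2710.11 × 0.0146 = $39.57
SDI: only $101861.90 − $100970.18 = $891.72 of this check is subject → $891.72 × 0.0086 = $7.67
Union dues: $2710.11 × 0.0136 = $36.86
Wage garnishment: $2710.11 × 0.03 = $81.30
Total deductions = $230.36 + $57.03 + $198.38 + $39.57 + $7.67 + $36.86 + $81.30 = $651.17
Net pay = $2710.11 − $651.17 = $2058.94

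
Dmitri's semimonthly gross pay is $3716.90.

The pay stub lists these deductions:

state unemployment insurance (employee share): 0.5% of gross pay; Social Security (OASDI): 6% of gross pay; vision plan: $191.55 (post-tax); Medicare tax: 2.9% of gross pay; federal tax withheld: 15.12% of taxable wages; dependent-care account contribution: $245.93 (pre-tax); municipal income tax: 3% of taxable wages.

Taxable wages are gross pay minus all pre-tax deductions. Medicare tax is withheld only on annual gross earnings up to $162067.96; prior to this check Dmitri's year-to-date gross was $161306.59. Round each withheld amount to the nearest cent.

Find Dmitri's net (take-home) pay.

Dependent-care account contribution: $245.93
Taxable wages = $3716.90 − $245.93 = $3470.97
Federal tax withheld: $3470.97 × 0.1512 = $524.81
Municipal income tax: $3470.97 × 0.03 = $104.13
State unemployment insurance (employee share): $3716.90 × 0.005 = $18.58
Medicare tax: only $162067.96 − $161306.59 = $761.37 of this check is subject → $761.37 × 0.029 = $22.08
Social Security (OASDI): $3716.90 × 0.06 = $223.01
Vision plan: $191.55
Total deductions = $245.93 + $524.81 + $104.13 + $18.58 + $22.08 + $223.01 + $191.55 = $1330.09
Net pay = $3716.90 − $1330.09 = $2386.81

$2386.81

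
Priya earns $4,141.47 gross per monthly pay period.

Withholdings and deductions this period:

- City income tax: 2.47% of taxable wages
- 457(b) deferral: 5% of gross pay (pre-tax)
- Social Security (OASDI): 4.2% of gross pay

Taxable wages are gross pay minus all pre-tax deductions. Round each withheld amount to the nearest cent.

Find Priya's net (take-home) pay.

$3,663.28

457(b) deferral: $4,141.47 × 0.05 = $207.07
Taxable wages = $4,141.47 − $207.07 = $3,934.40
City income tax: $3,934.40 × 0.0247 = $97.18
Social Security (OASDI): $4,141.47 × 0.042 = $173.94
Total deductions = $207.07 + $97.18 + $173.94 = $478.19
Net pay = $4,141.47 − $478.19 = $3,663.28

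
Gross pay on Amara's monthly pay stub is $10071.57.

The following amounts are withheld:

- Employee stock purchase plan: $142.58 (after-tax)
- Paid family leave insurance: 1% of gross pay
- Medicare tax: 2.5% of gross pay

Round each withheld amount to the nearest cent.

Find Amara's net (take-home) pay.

Paid family leave insurance: $10071.57 × 0.01 = $100.72
Medicare tax: $10071.57 × 0.025 = $251.79
Employee stock purchase plan: $142.58
Total deductions = $100.72 + $251.79 + $142.58 = $495.09
Net pay = $10071.57 − $495.09 = $9576.48

$9576.48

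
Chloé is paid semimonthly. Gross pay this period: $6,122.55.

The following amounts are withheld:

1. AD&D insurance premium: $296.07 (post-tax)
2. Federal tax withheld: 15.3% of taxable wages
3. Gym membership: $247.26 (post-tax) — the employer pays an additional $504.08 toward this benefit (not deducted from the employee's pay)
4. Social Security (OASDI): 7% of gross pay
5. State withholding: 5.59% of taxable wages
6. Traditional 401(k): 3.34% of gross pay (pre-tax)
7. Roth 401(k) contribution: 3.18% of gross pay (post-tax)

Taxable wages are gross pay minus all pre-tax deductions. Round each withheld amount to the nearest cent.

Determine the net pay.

$3,515.17

Traditional 401(k): $6,122.55 × 0.0334 = $204.49
Taxable wages = $6,122.55 − $204.49 = $5,918.06
Federal tax withheld: $5,918.06 × 0.153 = $905.46
State withholding: $5,918.06 × 0.0559 = $330.82
Social Security (OASDI): $6,122.55 × 0.07 = $428.58
Gym membership: $247.26
Roth 401(k) contribution: $6,122.55 × 0.0318 = $194.70
AD&D insurance premium: $296.07
(Employer's $504.08 toward gym membership is not withheld from the employee.)
Total deductions = $204.49 + $905.46 + $330.82 + $428.58 + $247.26 + $194.70 + $296.07 = $2,607.38
Net pay = $6,122.55 − $2,607.38 = $3,515.17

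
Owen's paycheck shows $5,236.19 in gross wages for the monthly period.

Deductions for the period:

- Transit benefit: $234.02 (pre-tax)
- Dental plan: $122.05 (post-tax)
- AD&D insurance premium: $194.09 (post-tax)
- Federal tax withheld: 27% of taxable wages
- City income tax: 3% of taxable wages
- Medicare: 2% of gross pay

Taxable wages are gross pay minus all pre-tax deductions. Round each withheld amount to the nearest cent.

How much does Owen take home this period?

$3,080.65

Transit benefit: $234.02
Taxable wages = $5,236.19 − $234.02 = $5,002.17
City income tax: $5,002.17 × 0.03 = $150.07
Federal tax withheld: $5,002.17 × 0.27 = $1,350.59
Medicare: $5,236.19 × 0.02 = $104.72
AD&D insurance premium: $194.09
Dental plan: $122.05
Total deductions = $234.02 + $150.07 + $1,350.59 + $104.72 + $194.09 + $122.05 = $2,155.54
Net pay = $5,236.19 − $2,155.54 = $3,080.65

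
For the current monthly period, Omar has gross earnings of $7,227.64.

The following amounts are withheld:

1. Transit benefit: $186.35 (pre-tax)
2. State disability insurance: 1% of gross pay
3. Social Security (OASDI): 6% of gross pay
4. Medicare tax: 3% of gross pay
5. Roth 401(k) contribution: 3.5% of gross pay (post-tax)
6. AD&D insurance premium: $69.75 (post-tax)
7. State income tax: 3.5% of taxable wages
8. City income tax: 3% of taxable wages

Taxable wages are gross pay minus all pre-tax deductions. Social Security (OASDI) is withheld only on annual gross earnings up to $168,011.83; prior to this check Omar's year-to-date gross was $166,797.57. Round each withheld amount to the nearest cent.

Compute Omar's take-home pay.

$5,898.91

Transit benefit: $186.35
Taxable wages = $7,227.64 − $186.35 = $7,041.29
City income tax: $7,041.29 × 0.03 = $211.24
State income tax: $7,041.29 × 0.035 = $246.45
Medicare tax: $7,227.64 × 0.03 = $216.83
State disability insurance: $7,227.64 × 0.01 = $72.28
Social Security (OASDI): only $168,011.83 − $166,797.57 = $1,214.26 of this check is subject → $1,214.26 × 0.06 = $72.86
AD&D insurance premium: $69.75
Roth 401(k) contribution: $7,227.64 × 0.035 = $252.97
Total deductions = $186.35 + $211.24 + $246.45 + $216.83 + $72.28 + $72.86 + $69.75 + $252.97 = $1,328.73
Net pay = $7,227.64 − $1,328.73 = $5,898.91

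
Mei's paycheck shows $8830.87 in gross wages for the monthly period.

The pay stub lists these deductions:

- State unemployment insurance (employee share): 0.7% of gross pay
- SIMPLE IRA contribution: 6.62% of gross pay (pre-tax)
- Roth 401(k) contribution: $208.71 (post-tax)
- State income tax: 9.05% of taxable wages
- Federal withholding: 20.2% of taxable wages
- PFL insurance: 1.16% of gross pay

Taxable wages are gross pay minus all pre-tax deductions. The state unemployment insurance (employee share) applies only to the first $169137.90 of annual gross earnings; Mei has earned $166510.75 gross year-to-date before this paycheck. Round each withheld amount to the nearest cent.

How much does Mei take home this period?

$5504.69

SIMPLE IRA contribution: $8830.87 × 0.0662 = $584.60
Taxable wages = $8830.87 − $584.60 = $8246.27
Federal withholding: $8246.27 × 0.202 = $1665.75
State income tax: $8246.27 × 0.0905 = $746.29
State unemployment insurance (employee share): only $169137.90 − $166510.75 = $2627.15 of this check is subject → $2627.15 × 0.007 = $18.39
PFL insurance: $8830.87 × 0.0116 = $102.44
Roth 401(k) contribution: $208.71
Total deductions = $584.60 + $1665.75 + $746.29 + $18.39 + $102.44 + $208.71 = $3326.18
Net pay = $8830.87 − $3326.18 = $5504.69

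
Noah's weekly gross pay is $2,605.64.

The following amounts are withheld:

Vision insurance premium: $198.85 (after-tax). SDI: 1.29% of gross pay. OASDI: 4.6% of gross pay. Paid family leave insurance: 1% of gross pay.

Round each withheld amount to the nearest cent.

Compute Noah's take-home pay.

Paid family leave insurance: $2,605.64 × 0.01 = $26.06
SDI: $2,605.64 × 0.0129 = $33.61
OASDI: $2,605.64 × 0.046 = $119.86
Vision insurance premium: $198.85
Total deductions = $26.06 + $33.61 + $119.86 + $198.85 = $378.38
Net pay = $2,605.64 − $378.38 = $2,227.26

$2,227.26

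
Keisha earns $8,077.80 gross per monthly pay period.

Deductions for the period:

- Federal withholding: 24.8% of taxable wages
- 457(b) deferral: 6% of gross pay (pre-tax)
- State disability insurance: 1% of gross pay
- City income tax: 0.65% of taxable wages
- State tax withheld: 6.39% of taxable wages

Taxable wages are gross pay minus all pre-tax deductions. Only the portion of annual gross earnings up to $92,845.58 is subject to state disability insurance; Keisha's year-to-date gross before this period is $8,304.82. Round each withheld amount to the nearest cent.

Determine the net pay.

$5,094.69

457(b) deferral: $8,077.80 × 0.06 = $484.67
Taxable wages = $8,077.80 − $484.67 = $7,593.13
City income tax: $7,593.13 × 0.0065 = $49.36
State tax withheld: $7,593.13 × 0.0639 = $485.20
Federal withholding: $7,593.13 × 0.248 = $1,883.10
State disability insurance: cap not yet reached, full $8,077.80 is subject → $8,077.80 × 0.01 = $80.78
Total deductions = $484.67 + $49.36 + $485.20 + $1,883.10 + $80.78 = $2,983.11
Net pay = $8,077.80 − $2,983.11 = $5,094.69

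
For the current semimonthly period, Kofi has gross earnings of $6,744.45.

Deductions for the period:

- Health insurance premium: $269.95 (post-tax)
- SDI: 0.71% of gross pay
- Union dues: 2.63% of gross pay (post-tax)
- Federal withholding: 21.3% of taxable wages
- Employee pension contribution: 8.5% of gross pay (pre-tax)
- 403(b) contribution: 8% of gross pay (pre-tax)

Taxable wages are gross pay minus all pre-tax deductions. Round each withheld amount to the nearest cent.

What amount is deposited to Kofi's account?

$3,936.86

403(b) contribution: $6,744.45 × 0.08 = $539.56
Employee pension contribution: $6,744.45 × 0.085 = $573.28
Pre-tax total = $539.56 + $573.28 = $1,112.84
Taxable wages = $6,744.45 − $1,112.84 = $5,631.61
Federal withholding: $5,631.61 × 0.213 = $1,199.53
SDI: $6,744.45 × 0.0071 = $47.89
Health insurance premium: $269.95
Union dues: $6,744.45 × 0.0263 = $177.38
Total deductions = $539.56 + $573.28 + $1,199.53 + $47.89 + $269.95 + $177.38 = $2,807.59
Net pay = $6,744.45 − $2,807.59 = $3,936.86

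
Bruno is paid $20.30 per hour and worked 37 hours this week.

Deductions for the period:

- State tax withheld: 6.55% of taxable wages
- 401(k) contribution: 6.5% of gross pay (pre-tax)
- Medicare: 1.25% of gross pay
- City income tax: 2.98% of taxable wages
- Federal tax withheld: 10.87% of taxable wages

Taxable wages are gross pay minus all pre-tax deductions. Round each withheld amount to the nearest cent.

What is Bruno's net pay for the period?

Gross pay: 37 × $20.30 = $751.10
401(k) contribution: $751.10 × 0.065 = $48.82
Taxable wages = $751.10 − $48.82 = $702.28
State tax withheld: $702.28 × 0.0655 = $46.00
City income tax: $702.28 × 0.0298 = $20.93
Federal tax withheld: $702.28 × 0.1087 = $76.34
Medicare: $751.10 × 0.0125 = $9.39
Total deductions = $48.82 + $46.00 + $20.93 + $76.34 + $9.39 = $201.48
Net pay = $751.10 − $201.48 = $549.62

$549.62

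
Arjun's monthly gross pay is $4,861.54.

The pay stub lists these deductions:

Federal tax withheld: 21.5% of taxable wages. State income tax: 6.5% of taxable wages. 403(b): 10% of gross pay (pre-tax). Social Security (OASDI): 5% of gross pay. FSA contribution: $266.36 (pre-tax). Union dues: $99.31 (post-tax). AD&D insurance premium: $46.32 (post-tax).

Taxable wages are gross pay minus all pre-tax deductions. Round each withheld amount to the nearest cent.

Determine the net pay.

$2,569.79

403(b): $4,861.54 × 0.1 = $486.15
FSA contribution: $266.36
Pre-tax total = $486.15 + $266.36 = $752.51
Taxable wages = $4,861.54 − $752.51 = $4,109.03
State income tax: $4,109.03 × 0.065 = $267.09
Federal tax withheld: $4,109.03 × 0.215 = $883.44
Social Security (OASDI): $4,861.54 × 0.05 = $243.08
Union dues: $99.31
AD&D insurance premium: $46.32
Total deductions = $486.15 + $266.36 + $267.09 + $883.44 + $243.08 + $99.31 + $46.32 = $2,291.75
Net pay = $4,861.54 − $2,291.75 = $2,569.79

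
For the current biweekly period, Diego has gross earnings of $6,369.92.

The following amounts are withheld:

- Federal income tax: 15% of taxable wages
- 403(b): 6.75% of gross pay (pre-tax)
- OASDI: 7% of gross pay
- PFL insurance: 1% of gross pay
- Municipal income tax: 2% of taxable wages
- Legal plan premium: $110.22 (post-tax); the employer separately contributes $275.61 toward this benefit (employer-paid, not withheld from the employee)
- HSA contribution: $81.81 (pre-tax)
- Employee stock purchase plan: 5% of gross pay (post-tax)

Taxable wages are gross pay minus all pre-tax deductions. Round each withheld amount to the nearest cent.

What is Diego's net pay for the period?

403(b): $6,369.92 × 0.0675 = $429.97
HSA contribution: $81.81
Pre-tax total = $429.97 + $81.81 = $511.78
Taxable wages = $6,369.92 − $511.78 = $5,858.14
Municipal income tax: $5,858.14 × 0.02 = $117.16
Federal income tax: $5,858.14 × 0.15 = $878.72
OASDI: $6,369.92 × 0.07 = $445.89
PFL insurance: $6,369.92 × 0.01 = $63.70
Employee stock purchase plan: $6,369.92 × 0.05 = $318.50
Legal plan premium: $110.22
(Employer's $275.61 toward legal plan premium is not withheld from the employee.)
Total deductions = $429.97 + $81.81 + $117.16 + $878.72 + $445.89 + $63.70 + $318.50 + $110.22 = $2,445.97
Net pay = $6,369.92 − $2,445.97 = $3,923.95

$3,923.95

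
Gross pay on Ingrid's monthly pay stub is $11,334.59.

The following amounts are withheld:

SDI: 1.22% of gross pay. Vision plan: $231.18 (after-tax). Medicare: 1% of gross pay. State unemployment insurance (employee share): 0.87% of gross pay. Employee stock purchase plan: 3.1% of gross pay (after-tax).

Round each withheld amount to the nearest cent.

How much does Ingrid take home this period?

SDI: $11,334.59 × 0.0122 = $138.28
State unemployment insurance (employee share): $11,334.59 × 0.0087 = $98.61
Medicare: $11,334.59 × 0.01 = $113.35
Vision plan: $231.18
Employee stock purchase plan: $11,334.59 × 0.031 = $351.37
Total deductions = $138.28 + $98.61 + $113.35 + $231.18 + $351.37 = $932.79
Net pay = $11,334.59 − $932.79 = $10,401.80

$10,401.80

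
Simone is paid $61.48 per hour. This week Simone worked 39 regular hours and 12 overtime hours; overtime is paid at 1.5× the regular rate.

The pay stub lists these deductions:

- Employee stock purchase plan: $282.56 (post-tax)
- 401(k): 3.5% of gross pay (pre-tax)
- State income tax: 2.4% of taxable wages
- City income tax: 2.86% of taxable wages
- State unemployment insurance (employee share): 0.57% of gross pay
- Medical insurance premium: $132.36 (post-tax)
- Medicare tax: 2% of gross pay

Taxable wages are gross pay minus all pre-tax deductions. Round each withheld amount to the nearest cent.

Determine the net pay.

Regular pay: 39 × $61.48 = $2,397.72
Overtime pay: 12 × $61.48 × 1.5 = $1,106.64
Gross pay = $2,397.72 + $1,106.64 = $3,504.36
401(k): $3,504.36 × 0.035 = $122.65
Taxable wages = $3,504.36 − $122.65 = $3,381.71
State income tax: $3,381.71 × 0.024 = $81.16
City income tax: $3,381.71 × 0.0286 = $96.72
Medicare tax: $3,504.36 × 0.02 = $70.09
State unemployment insurance (employee share): $3,504.36 × 0.0057 = $19.97
Medical insurance premium: $132.36
Employee stock purchase plan: $282.56
Total deductions = $122.65 + $81.16 + $96.72 + $70.09 + $19.97 + $132.36 + $282.56 = $805.51
Net pay = $3,504.36 − $805.51 = $2,698.85

$2,698.85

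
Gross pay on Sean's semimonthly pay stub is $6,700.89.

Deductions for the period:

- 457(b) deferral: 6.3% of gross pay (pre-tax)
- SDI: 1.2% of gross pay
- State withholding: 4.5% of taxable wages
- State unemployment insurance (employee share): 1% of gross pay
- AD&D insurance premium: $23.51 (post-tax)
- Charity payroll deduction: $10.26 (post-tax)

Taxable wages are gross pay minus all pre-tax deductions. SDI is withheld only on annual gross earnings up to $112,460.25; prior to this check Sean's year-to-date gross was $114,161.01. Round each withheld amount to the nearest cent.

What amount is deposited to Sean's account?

$5,895.41

457(b) deferral: $6,700.89 × 0.063 = $422.16
Taxable wages = $6,700.89 − $422.16 = $6,278.73
State withholding: $6,278.73 × 0.045 = $282.54
State unemployment insurance (employee share): $6,700.89 × 0.01 = $67.01
SDI: annual cap $112,460.25 already reached (YTD $114,161.01), so $0.00
AD&D insurance premium: $23.51
Charity payroll deduction: $10.26
Total deductions = $422.16 + $282.54 + $67.01 + $0.00 + $23.51 + $10.26 = $805.48
Net pay = $6,700.89 − $805.48 = $5,895.41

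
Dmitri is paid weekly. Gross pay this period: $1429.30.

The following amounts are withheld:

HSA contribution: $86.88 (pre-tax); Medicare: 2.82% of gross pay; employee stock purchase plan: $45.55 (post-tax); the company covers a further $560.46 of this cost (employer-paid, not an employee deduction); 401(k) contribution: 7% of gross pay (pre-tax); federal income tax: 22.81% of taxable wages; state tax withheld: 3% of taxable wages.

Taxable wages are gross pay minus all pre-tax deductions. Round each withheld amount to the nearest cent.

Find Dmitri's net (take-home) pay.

$835.86

401(k) contribution: $1429.30 × 0.07 = $100.05
HSA contribution: $86.88
Pre-tax total = $100.05 + $86.88 = $186.93
Taxable wages = $1429.30 − $186.93 = $1242.37
State tax withheld: $1242.37 × 0.03 = $37.27
Federal income tax: $1242.37 × 0.2281 = $283.38
Medicare: $1429.30 × 0.0282 = $40.31
Employee stock purchase plan: $45.55
(Employer's $560.46 toward employee stock purchase plan is not withheld from the employee.)
Total deductions = $100.05 + $86.88 + $37.27 + $283.38 + $40.31 + $45.55 = $593.44
Net pay = $1429.30 − $593.44 = $835.86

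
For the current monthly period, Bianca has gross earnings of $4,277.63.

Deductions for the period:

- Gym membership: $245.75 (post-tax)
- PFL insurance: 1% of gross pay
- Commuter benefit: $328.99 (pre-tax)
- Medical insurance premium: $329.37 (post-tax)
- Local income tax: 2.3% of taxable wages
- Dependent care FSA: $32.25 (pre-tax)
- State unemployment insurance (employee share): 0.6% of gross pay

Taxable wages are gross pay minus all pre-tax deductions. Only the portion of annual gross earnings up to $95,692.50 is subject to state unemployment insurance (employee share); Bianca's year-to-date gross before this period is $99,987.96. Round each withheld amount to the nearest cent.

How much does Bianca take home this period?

$3,208.41

Dependent care FSA: $32.25
Commuter benefit: $328.99
Pre-tax total = $32.25 + $328.99 = $361.24
Taxable wages = $4,277.63 − $361.24 = $3,916.39
Local income tax: $3,916.39 × 0.023 = $90.08
PFL insurance: $4,277.63 × 0.01 = $42.78
State unemployment insurance (employee share): annual cap $95,692.50 already reached (YTD $99,987.96), so $0.00
Medical insurance premium: $329.37
Gym membership: $245.75
Total deductions = $32.25 + $328.99 + $90.08 + $42.78 + $0.00 + $329.37 + $245.75 = $1,069.22
Net pay = $4,277.63 − $1,069.22 = $3,208.41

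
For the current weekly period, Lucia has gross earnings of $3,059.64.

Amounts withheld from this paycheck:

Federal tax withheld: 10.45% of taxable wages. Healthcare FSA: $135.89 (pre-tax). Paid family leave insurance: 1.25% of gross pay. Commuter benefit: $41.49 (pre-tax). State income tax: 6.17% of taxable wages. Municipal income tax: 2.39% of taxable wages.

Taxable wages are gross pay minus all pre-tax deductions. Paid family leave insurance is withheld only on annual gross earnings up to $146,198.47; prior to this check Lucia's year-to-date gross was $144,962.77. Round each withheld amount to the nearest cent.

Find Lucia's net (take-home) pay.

Healthcare FSA: $135.89
Commuter benefit: $41.49
Pre-tax total = $135.89 + $41.49 = $177.38
Taxable wages = $3,059.64 − $177.38 = $2,882.26
State income tax: $2,882.26 × 0.0617 = $177.84
Municipal income tax: $2,882.26 × 0.0239 = $68.89
Federal tax withheld: $2,882.26 × 0.1045 = $301.20
Paid family leave insurance: only $146,198.47 − $144,962.77 = $1,235.70 of this check is subject → $1,235.70 × 0.0125 = $15.45
Total deductions = $135.89 + $41.49 + $177.84 + $68.89 + $301.20 + $15.45 = $740.76
Net pay = $3,059.64 − $740.76 = $2,318.88

$2,318.88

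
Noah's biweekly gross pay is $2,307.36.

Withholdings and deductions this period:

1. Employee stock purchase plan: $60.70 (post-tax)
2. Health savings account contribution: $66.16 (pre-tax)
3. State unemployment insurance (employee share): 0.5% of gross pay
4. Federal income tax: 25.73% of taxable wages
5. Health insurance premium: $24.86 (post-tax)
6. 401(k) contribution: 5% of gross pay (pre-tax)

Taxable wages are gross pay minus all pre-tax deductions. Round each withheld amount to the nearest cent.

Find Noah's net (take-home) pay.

$1,481.75

401(k) contribution: $2,307.36 × 0.05 = $115.37
Health savings account contribution: $66.16
Pre-tax total = $115.37 + $66.16 = $181.53
Taxable wages = $2,307.36 − $181.53 = $2,125.83
Federal income tax: $2,125.83 × 0.2573 = $546.98
State unemployment insurance (employee share): $2,307.36 × 0.005 = $11.54
Employee stock purchase plan: $60.70
Health insurance premium: $24.86
Total deductions = $115.37 + $66.16 + $546.98 + $11.54 + $60.70 + $24.86 = $825.61
Net pay = $2,307.36 − $825.61 = $1,481.75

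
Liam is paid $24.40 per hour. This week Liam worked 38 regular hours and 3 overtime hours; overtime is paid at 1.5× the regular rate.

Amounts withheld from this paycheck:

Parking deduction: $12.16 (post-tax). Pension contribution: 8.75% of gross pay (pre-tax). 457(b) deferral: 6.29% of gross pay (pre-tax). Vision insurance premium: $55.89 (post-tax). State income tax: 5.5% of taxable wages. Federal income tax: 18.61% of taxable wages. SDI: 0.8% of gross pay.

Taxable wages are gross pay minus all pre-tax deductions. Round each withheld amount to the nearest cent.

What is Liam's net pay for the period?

$592.26

Regular pay: 38 × $24.40 = $927.20
Overtime pay: 3 × $24.40 × 1.5 = $109.80
Gross pay = $927.20 + $109.80 = $1037.00
457(b) deferral: $1037.00 × 0.0629 = $65.23
Pension contribution: $1037.00 × 0.0875 = $90.74
Pre-tax total = $65.23 + $90.74 = $155.97
Taxable wages = $1037.00 − $155.97 = $881.03
State income tax: $881.03 × 0.055 = $48.46
Federal income tax: $881.03 × 0.1861 = $163.96
SDI: $1037.00 × 0.008 = $8.30
Parking deduction: $12.16
Vision insurance premium: $55.89
Total deductions = $65.23 + $90.74 + $48.46 + $163.96 + $8.30 + $12.16 + $55.89 = $444.74
Net pay = $1037.00 − $444.74 = $592.26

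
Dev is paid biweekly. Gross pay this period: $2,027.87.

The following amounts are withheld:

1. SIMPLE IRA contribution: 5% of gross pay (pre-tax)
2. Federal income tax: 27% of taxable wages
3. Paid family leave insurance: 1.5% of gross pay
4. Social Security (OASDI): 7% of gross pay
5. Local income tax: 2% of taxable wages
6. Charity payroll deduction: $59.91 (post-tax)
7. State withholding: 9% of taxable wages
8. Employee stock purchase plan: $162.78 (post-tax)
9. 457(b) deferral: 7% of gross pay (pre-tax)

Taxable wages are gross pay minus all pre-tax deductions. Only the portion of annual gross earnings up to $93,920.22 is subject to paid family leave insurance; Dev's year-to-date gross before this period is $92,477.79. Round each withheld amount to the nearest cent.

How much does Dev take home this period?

SIMPLE IRA contribution: $2,027.87 × 0.05 = $101.39
457(b) deferral: $2,027.87 × 0.07 = $141.95
Pre-tax total = $101.39 + $141.95 = $243.34
Taxable wages = $2,027.87 − $243.34 = $1,784.53
Local income tax: $1,784.53 × 0.02 = $35.69
Federal income tax: $1,784.53 × 0.27 = $481.82
State withholding: $1,784.53 × 0.09 = $160.61
Social Security (OASDI): $2,027.87 × 0.07 = $141.95
Paid family leave insurance: only $93,920.22 − $92,477.79 = $1,442.43 of this check is subject → $1,442.43 × 0.015 = $21.64
Charity payroll deduction: $59.91
Employee stock purchase plan: $162.78
Total deductions = $101.39 + $141.95 + $35.69 + $481.82 + $160.61 + $141.95 + $21.64 + $59.91 + $162.78 = $1,307.74
Net pay = $2,027.87 − $1,307.74 = $720.13

$720.13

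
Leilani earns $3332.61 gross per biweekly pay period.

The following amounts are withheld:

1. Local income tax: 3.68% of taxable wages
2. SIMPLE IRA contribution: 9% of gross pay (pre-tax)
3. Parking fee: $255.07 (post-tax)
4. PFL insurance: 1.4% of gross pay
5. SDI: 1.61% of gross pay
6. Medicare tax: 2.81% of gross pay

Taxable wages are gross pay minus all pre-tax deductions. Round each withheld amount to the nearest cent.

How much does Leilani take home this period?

$2472.04

SIMPLE IRA contribution: $3332.61 × 0.09 = $299.93
Taxable wages = $3332.61 − $299.93 = $3032.68
Local income tax: $3032.68 × 0.0368 = $111.60
PFL insurance: $3332.61 × 0.014 = $46.66
SDI: $3332.61 × 0.0161 = $53.66
Medicare tax: $3332.61 × 0.0281 = $93.65
Parking fee: $255.07
Total deductions = $299.93 + $111.60 + $46.66 + $53.66 + $93.65 + $255.07 = $860.57
Net pay = $3332.61 − $860.57 = $2472.04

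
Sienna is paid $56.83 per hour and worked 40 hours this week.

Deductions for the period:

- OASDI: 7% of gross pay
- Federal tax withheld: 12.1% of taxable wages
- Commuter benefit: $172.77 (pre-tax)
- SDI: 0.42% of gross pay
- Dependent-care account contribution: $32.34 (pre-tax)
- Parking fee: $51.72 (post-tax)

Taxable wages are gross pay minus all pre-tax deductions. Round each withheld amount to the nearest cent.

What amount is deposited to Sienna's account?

$1,597.46

Gross pay: 40 × $56.83 = $2,273.20
Dependent-care account contribution: $32.34
Commuter benefit: $172.77
Pre-tax total = $32.34 + $172.77 = $205.11
Taxable wages = $2,273.20 − $205.11 = $2,068.09
Federal tax withheld: $2,068.09 × 0.121 = $250.24
SDI: $2,273.20 × 0.0042 = $9.55
OASDI: $2,273.20 × 0.07 = $159.12
Parking fee: $51.72
Total deductions = $32.34 + $172.77 + $250.24 + $9.55 + $159.12 + $51.72 = $675.74
Net pay = $2,273.20 − $675.74 = $1,597.46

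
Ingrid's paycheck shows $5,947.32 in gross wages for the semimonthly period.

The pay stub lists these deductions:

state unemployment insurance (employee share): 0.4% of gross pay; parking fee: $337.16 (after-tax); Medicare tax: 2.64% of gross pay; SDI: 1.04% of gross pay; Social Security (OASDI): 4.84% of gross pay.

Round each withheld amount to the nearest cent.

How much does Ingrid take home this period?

$5,079.66

Social Security (OASDI): $5,947.32 × 0.0484 = $287.85
State unemployment insurance (employee share): $5,947.32 × 0.004 = $23.79
Medicare tax: $5,947.32 × 0.0264 = $157.01
SDI: $5,947.32 × 0.0104 = $61.85
Parking fee: $337.16
Total deductions = $287.85 + $23.79 + $157.01 + $61.85 + $337.16 = $867.66
Net pay = $5,947.32 − $867.66 = $5,079.66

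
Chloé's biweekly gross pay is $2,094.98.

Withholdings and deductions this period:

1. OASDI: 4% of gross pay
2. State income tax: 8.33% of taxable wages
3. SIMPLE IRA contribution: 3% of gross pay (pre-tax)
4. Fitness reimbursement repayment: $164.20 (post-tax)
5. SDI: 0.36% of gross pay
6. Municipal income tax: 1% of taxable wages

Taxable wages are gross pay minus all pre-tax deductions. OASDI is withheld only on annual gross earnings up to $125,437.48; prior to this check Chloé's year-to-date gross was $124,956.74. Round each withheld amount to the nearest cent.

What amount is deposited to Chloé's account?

SIMPLE IRA contribution: $2,094.98 × 0.03 = $62.85
Taxable wages = $2,094.98 − $62.85 = $2,032.13
State income tax: $2,032.13 × 0.0833 = $169.28
Municipal income tax: $2,032.13 × 0.01 = $20.32
SDI: $2,094.98 × 0.0036 = $7.54
OASDI: only $125,437.48 − $124,956.74 = $480.74 of this check is subject → $480.74 × 0.04 = $19.23
Fitness reimbursement repayment: $164.20
Total deductions = $62.85 + $169.28 + $20.32 + $7.54 + $19.23 + $164.20 = $443.42
Net pay = $2,094.98 − $443.42 = $1,651.56

$1,651.56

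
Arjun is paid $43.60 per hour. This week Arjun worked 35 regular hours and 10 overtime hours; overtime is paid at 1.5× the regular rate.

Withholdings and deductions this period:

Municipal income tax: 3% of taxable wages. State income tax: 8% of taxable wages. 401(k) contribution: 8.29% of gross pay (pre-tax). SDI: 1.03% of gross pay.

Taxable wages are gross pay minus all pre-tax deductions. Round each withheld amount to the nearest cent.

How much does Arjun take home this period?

$1756.91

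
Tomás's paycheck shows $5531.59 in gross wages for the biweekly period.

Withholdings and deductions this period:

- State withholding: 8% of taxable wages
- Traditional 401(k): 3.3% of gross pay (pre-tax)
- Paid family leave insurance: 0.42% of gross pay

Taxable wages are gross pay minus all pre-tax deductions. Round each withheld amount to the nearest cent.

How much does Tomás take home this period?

$4897.90

Traditional 401(k): $5531.59 × 0.033 = $182.54
Taxable wages = $5531.59 − $182.54 = $5349.05
State withholding: $5349.05 × 0.08 = $427.92
Paid family leave insurance: $5531.59 × 0.0042 = $23.23
Total deductions = $182.54 + $427.92 + $23.23 = $633.69
Net pay = $5531.59 − $633.69 = $4897.90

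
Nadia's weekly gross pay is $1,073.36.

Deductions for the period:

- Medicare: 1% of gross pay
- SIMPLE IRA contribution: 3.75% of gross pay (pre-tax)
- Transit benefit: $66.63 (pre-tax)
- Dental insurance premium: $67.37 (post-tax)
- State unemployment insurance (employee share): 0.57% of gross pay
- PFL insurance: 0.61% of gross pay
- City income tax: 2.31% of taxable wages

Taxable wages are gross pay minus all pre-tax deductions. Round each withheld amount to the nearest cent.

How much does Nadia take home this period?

$853.38

SIMPLE IRA contribution: $1,073.36 × 0.0375 = $40.25
Transit benefit: $66.63
Pre-tax total = $40.25 + $66.63 = $106.88
Taxable wages = $1,073.36 − $106.88 = $966.48
City income tax: $966.48 × 0.0231 = $22.33
State unemployment insurance (employee share): $1,073.36 × 0.0057 = $6.12
Medicare: $1,073.36 × 0.01 = $10.73
PFL insurance: $1,073.36 × 0.0061 = $6.55
Dental insurance premium: $67.37
Total deductions = $40.25 + $66.63 + $22.33 + $6.12 + $10.73 + $6.55 + $67.37 = $219.98
Net pay = $1,073.36 − $219.98 = $853.38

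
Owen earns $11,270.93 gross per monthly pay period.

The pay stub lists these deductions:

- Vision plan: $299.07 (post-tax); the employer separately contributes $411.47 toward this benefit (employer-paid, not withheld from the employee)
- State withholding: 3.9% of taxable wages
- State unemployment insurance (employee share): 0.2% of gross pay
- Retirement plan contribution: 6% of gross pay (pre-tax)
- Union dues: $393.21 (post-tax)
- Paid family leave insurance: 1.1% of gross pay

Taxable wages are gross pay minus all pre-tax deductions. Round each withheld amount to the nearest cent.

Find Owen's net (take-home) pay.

$9,342.68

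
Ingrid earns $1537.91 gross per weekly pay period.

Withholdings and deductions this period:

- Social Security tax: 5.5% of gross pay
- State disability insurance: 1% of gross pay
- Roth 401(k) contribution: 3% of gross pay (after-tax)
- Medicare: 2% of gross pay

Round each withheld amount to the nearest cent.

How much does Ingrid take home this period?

$1361.04

State disability insurance: $1537.91 × 0.01 = $15.38
Social Security tax: $1537.91 × 0.055 = $84.59
Medicare: $1537.91 × 0.02 = $30.76
Roth 401(k) contribution: $1537.91 × 0.03 = $46.14
Total deductions = $15.38 + $84.59 + $30.76 + $46.14 = $176.87
Net pay = $1537.91 − $176.87 = $1361.04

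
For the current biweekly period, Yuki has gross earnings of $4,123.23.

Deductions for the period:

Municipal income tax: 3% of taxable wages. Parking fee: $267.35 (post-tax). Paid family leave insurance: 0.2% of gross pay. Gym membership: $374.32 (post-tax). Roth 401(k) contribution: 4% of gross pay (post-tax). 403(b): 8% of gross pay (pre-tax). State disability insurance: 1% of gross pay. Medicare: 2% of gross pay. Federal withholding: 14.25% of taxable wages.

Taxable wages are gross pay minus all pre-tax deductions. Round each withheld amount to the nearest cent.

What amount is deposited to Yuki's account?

$2,200.47

403(b): $4,123.23 × 0.08 = $329.86
Taxable wages = $4,123.23 − $329.86 = $3,793.37
Municipal income tax: $3,793.37 × 0.03 = $113.80
Federal withholding: $3,793.37 × 0.1425 = $540.56
State disability insurance: $4,123.23 × 0.01 = $41.23
Paid family leave insurance: $4,123.23 × 0.002 = $8.25
Medicare: $4,123.23 × 0.02 = $82.46
Roth 401(k) contribution: $4,123.23 × 0.04 = $164.93
Gym membership: $374.32
Parking fee: $267.35
Total deductions = $329.86 + $113.80 + $540.56 + $41.23 + $8.25 + $82.46 + $164.93 + $374.32 + $267.35 = $1,922.76
Net pay = $4,123.23 − $1,922.76 = $2,200.47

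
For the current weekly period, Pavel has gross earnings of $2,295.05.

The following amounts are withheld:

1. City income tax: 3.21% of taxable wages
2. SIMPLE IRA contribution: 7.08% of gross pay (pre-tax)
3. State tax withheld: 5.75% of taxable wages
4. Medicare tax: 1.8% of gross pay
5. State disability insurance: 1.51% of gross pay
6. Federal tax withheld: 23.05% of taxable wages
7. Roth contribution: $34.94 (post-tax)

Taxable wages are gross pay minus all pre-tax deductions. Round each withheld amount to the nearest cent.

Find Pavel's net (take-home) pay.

$1,339.01

SIMPLE IRA contribution: $2,295.05 × 0.0708 = $162.49
Taxable wages = $2,295.05 − $162.49 = $2,132.56
Federal tax withheld: $2,132.56 × 0.2305 = $491.56
State tax withheld: $2,132.56 × 0.0575 = $122.62
City income tax: $2,132.56 × 0.0321 = $68.46
State disability insurance: $2,295.05 × 0.0151 = $34.66
Medicare tax: $2,295.05 × 0.018 = $41.31
Roth contribution: $34.94
Total deductions = $162.49 + $491.56 + $122.62 + $68.46 + $34.66 + $41.31 + $34.94 = $956.04
Net pay = $2,295.05 − $956.04 = $1,339.01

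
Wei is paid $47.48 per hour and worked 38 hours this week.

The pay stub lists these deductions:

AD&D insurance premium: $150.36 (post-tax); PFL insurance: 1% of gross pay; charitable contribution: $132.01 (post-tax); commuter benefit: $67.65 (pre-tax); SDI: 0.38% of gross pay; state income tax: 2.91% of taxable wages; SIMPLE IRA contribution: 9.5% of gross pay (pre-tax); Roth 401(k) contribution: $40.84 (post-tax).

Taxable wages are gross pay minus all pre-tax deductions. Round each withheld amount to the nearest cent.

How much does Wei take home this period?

$1,171.53

Gross pay: 38 × $47.48 = $1,804.24
SIMPLE IRA contribution: $1,804.24 × 0.095 = $171.40
Commuter benefit: $67.65
Pre-tax total = $171.40 + $67.65 = $239.05
Taxable wages = $1,804.24 − $239.05 = $1,565.19
State income tax: $1,565.19 × 0.0291 = $45.55
PFL insurance: $1,804.24 × 0.01 = $18.04
SDI: $1,804.24 × 0.0038 = $6.86
AD&D insurance premium: $150.36
Charitable contribution: $132.01
Roth 401(k) contribution: $40.84
Total deductions = $171.40 + $67.65 + $45.55 + $18.04 + $6.86 + $150.36 + $132.01 + $40.84 = $632.71
Net pay = $1,804.24 − $632.71 = $1,171.53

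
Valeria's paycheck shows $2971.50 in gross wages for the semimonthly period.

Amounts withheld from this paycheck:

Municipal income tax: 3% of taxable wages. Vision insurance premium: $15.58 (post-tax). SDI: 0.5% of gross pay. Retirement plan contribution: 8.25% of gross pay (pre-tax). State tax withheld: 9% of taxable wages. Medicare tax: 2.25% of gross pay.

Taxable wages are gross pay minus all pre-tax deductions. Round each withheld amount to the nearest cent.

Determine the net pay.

Retirement plan contribution: $2971.50 × 0.0825 = $245.15
Taxable wages = $2971.50 − $245.15 = $2726.35
State tax withheld: $2726.35 × 0.09 = $245.37
Municipal income tax: $2726.35 × 0.03 = $81.79
Medicare tax: $2971.50 × 0.0225 = $66.86
SDI: $2971.50 × 0.005 = $14.86
Vision insurance premium: $15.58
Total deductions = $245.15 + $245.37 + $81.79 + $66.86 + $14.86 + $15.58 = $669.61
Net pay = $2971.50 − $669.61 = $2301.89

$2301.89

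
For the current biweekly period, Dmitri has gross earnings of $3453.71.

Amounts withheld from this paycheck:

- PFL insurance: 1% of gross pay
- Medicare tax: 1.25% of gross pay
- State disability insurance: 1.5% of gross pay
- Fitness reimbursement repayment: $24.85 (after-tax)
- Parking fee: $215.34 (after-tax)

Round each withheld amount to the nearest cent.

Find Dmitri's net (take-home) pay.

$3084.00

Medicare tax: $3453.71 × 0.0125 = $43.17
State disability insurance: $3453.71 × 0.015 = $51.81
PFL insurance: $3453.71 × 0.01 = $34.54
Parking fee: $215.34
Fitness reimbursement repayment: $24.85
Total deductions = $43.17 + $51.81 + $34.54 + $215.34 + $24.85 = $369.71
Net pay = $3453.71 − $369.71 = $3084.00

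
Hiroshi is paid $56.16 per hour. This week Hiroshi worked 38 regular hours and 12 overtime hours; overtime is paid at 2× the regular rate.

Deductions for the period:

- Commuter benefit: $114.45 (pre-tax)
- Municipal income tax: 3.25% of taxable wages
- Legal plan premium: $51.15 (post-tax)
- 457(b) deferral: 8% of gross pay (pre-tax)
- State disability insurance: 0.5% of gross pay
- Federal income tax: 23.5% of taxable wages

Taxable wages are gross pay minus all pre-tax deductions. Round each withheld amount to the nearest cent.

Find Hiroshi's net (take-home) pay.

$2194.07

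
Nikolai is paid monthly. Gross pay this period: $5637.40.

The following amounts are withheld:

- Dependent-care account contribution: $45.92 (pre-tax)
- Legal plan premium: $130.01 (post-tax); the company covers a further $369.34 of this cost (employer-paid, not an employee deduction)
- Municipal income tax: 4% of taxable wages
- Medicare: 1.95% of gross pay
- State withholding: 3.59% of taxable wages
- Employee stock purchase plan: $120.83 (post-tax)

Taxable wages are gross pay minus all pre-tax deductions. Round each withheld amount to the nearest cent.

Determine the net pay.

$4806.32

Dependent-care account contribution: $45.92
Taxable wages = $5637.40 − $45.92 = $5591.48
Municipal income tax: $5591.48 × 0.04 = $223.66
State withholding: $5591.48 × 0.0359 = $200.73
Medicare: $5637.40 × 0.0195 = $109.93
Employee stock purchase plan: $120.83
Legal plan premium: $130.01
(Employer's $369.34 toward legal plan premium is not withheld from the employee.)
Total deductions = $45.92 + $223.66 + $200.73 + $109.93 + $120.83 + $130.01 = $831.08
Net pay = $5637.40 − $831.08 = $4806.32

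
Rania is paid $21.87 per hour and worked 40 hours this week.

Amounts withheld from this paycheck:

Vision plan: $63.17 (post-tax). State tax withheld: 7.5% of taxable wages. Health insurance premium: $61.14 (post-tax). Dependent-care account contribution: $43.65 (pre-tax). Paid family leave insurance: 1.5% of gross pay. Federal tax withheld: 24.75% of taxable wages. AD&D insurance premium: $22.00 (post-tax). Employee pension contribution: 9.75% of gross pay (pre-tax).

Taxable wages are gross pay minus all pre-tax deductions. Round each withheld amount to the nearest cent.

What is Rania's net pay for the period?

$345.89

Gross pay: 40 × $21.87 = $874.80
Dependent-care account contribution: $43.65
Employee pension contribution: $874.80 × 0.0975 = $85.29
Pre-tax total = $43.65 + $85.29 = $128.94
Taxable wages = $874.80 − $128.94 = $745.86
Federal tax withheld: $745.86 × 0.2475 = $184.60
State tax withheld: $745.86 × 0.075 = $55.94
Paid family leave insurance: $874.80 × 0.015 = $13.12
Health insurance premium: $61.14
Vision plan: $63.17
AD&D insurance premium: $22.00
Total deductions = $43.65 + $85.29 + $184.60 + $55.94 + $13.12 + $61.14 + $63.17 + $22.00 = $528.91
Net pay = $874.80 − $528.91 = $345.89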